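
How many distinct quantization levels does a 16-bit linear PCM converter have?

65,536 levels

2^16 = 65,536.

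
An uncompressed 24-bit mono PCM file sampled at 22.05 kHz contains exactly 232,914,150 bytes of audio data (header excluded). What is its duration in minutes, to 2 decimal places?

58.68 minutes

Byte rate = 22,050 × 3 × 1 = 66,150 bytes/s.
Duration = 232,914,150 / 66,150 = 3,521 s.
3,521 s / 60 = 58.68 minutes.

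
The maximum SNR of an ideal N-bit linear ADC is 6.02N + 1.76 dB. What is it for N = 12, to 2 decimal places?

6.02 × 12 + 1.76 = 74.00 dB.

74.00 dB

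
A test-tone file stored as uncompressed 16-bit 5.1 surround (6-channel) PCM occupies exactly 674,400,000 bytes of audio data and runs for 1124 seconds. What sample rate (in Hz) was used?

50,000 Hz

Bytes = sample_rate × seconds × bytes_per_sample × channels.
sample_rate = 674,400,000 / (1,124 × 2 × 6) = 674,400,000 / 13,488 = 50,000 Hz.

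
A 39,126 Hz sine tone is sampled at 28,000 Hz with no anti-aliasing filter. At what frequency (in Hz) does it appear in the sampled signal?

Nyquist = 28,000/2 = 14,000 Hz; 39,126 Hz exceeds it.
Alias = |39,126 − 1×28,000| = |39,126 − 28,000| = 11,126 Hz.

11,126 Hz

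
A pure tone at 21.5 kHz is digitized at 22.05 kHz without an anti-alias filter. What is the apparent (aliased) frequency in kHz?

0.55 kHz

Nyquist = 22,050/2 = 11,025 Hz; 21,500 Hz exceeds it.
Alias = |21,500 − 1×22,050| = |21,500 − 22,050| = 550 Hz = 0.55 kHz.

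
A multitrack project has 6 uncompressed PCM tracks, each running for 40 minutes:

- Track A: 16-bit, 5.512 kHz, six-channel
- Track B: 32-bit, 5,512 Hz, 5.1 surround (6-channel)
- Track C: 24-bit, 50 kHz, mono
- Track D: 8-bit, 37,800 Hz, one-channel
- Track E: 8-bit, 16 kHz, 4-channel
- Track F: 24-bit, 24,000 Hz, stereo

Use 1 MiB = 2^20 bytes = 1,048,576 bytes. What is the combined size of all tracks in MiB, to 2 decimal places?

40 minutes = 2,400 s.
Track A: 5,512 × 2,400 × 2 × 6 = 158,745,600 bytes.
Track B: 5,512 × 2,400 × 4 × 6 = 317,491,200 bytes.
Track C: 50,000 × 2,400 × 3 × 1 = 360,000,000 bytes.
Track D: 37,800 × 2,400 × 1 × 1 = 90,720,000 bytes.
Track E: 16,000 × 2,400 × 1 × 4 = 153,600,000 bytes.
Track F: 24,000 × 2,400 × 3 × 2 = 345,600,000 bytes.
Total = 1,426,156,800 bytes = 1360.09 MiB.

1360.09 MiB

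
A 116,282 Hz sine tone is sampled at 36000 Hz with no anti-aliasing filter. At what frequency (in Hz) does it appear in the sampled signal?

Nyquist = 36,000/2 = 18,000 Hz; 116,282 Hz exceeds it.
Alias = |116,282 − 3×36,000| = |116,282 − 108,000| = 8,282 Hz.

8,282 Hz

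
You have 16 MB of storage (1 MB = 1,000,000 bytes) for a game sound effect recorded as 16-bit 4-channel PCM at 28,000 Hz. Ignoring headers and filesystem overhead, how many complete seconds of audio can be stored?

71 seconds

Uncompressed byte rate = 28,000 × 2 × 4 = 224,000 bytes/s.
Capacity = 16 × 1,000,000 = 16,000,000 bytes.
16,000,000 / 224,000 ≈ 71.43 s → 71 seconds.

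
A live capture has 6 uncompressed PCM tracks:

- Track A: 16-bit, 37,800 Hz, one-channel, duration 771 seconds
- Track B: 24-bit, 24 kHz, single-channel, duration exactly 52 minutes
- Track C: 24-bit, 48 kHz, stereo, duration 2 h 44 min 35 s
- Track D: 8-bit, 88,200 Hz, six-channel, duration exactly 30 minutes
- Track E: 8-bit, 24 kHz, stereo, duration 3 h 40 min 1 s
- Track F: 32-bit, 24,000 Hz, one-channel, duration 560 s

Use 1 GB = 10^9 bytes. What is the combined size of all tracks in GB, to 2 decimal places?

4.77 GB

Track A: 37,800 × 771 × 2 × 1 = 58,287,600 bytes.
Track B: exactly 52 minutes = 3,120 s; 24,000 × 3,120 × 3 × 1 = 224,640,000 bytes.
Track C: 2 h 44 min 35 s = 9,875 s; 48,000 × 9,875 × 3 × 2 = 2,844,000,000 bytes.
Track D: exactly 30 minutes = 1,800 s; 88,200 × 1,800 × 1 × 6 = 952,560,000 bytes.
Track E: 3 h 40 min 1 s = 13,201 s; 24,000 × 13,201 × 1 × 2 = 633,648,000 bytes.
Track F: 24,000 × 560 × 4 × 1 = 53,760,000 bytes.
Total = 4,766,895,600 bytes = 4.77 GB.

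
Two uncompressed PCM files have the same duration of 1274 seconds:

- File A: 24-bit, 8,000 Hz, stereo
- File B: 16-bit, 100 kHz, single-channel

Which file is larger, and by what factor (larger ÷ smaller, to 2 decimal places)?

File B, by a factor of 4.17

File A: 8,000 × 3 × 2 = 48,000 bytes/s.
File B: 100,000 × 2 × 1 = 200,000 bytes/s.
File B is larger; ratio = 254,800,000 / 61,152,000 = 4.17.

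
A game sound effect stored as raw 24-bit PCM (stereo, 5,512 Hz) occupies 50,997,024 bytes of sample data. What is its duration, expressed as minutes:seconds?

Byte rate = 5,512 × 3 × 2 = 33,072 bytes/s.
Duration = 50,997,024 / 33,072 = 1,542 s.
1,542 s = 25:42.

25:42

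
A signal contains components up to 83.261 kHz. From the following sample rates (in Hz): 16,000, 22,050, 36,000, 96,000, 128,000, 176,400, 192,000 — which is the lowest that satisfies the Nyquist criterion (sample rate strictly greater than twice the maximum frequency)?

176,400 Hz

Need sample rate > 2 × 83,261 = 166,522 Hz.
Lowest listed rate above 166,522 Hz is 176,400 Hz.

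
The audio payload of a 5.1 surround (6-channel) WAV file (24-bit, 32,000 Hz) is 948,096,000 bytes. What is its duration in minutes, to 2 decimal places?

27.43 minutes

Byte rate = 32,000 × 3 × 6 = 576,000 bytes/s.
Duration = 948,096,000 / 576,000 = 1,646 s.
1,646 s / 60 = 27.43 minutes.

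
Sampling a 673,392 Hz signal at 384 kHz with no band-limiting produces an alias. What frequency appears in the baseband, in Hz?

Nyquist = 384,000/2 = 192,000 Hz; 673,392 Hz exceeds it.
Alias = |673,392 − 2×384,000| = |673,392 − 768,000| = 94,608 Hz.

94,608 Hz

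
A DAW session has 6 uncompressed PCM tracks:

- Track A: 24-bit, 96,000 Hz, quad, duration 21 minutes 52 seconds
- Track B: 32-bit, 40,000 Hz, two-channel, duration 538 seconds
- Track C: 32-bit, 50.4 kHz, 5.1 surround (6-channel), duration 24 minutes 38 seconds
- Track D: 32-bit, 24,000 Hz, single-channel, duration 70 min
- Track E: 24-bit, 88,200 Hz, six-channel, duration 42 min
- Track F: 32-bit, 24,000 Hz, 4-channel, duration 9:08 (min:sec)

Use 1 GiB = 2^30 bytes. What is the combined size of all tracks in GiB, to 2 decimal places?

7.53 GiB

Track A: 21 minutes 52 seconds = 1,312 s; 96,000 × 1,312 × 3 × 4 = 1,511,424,000 bytes.
Track B: 40,000 × 538 × 4 × 2 = 172,160,000 bytes.
Track C: 24 minutes 38 seconds = 1,478 s; 50,400 × 1,478 × 4 × 6 = 1,787,788,800 bytes.
Track D: 70 min = 4,200 s; 24,000 × 4,200 × 4 × 1 = 403,200,000 bytes.
Track E: 42 min = 2,520 s; 88,200 × 2,520 × 3 × 6 = 4,000,752,000 bytes.
Track F: 9:08 (min:sec) = 548 s; 24,000 × 548 × 4 × 4 = 210,432,000 bytes.
Total = 8,085,756,800 bytes = 7.53 GiB.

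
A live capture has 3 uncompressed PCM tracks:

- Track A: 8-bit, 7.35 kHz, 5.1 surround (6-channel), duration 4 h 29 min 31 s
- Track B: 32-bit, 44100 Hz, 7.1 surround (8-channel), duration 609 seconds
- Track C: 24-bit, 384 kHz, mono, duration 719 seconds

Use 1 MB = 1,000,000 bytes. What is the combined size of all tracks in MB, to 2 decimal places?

Track A: 4 h 29 min 31 s = 16,171 s; 7,350 × 16,171 × 1 × 6 = 713,141,100 bytes.
Track B: 44,100 × 609 × 4 × 8 = 859,420,800 bytes.
Track C: 384,000 × 719 × 3 × 1 = 828,288,000 bytes.
Total = 2,400,849,900 bytes = 2400.85 MB.

2400.85 MB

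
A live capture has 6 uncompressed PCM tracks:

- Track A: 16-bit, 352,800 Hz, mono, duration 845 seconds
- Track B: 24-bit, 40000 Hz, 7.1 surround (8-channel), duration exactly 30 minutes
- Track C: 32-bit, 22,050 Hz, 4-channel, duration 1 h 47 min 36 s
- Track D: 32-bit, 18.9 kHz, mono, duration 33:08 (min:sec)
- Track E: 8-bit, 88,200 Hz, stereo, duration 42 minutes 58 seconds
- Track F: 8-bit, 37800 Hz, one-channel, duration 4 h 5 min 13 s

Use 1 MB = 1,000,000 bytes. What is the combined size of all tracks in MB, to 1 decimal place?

Track A: 352,800 × 845 × 2 × 1 = 596,232,000 bytes.
Track B: exactly 30 minutes = 1,800 s; 40,000 × 1,800 × 3 × 8 = 1,728,000,000 bytes.
Track C: 1 h 47 min 36 s = 6,456 s; 22,050 × 6,456 × 4 × 4 = 2,277,676,800 bytes.
Track D: 33:08 (min:sec) = 1,988 s; 18,900 × 1,988 × 4 × 1 = 150,292,800 bytes.
Track E: 42 minutes 58 seconds = 2,578 s; 88,200 × 2,578 × 1 × 2 = 454,759,200 bytes.
Track F: 4 h 5 min 13 s = 14,713 s; 37,800 × 14,713 × 1 × 1 = 556,151,400 bytes.
Total = 5,763,112,200 bytes = 5763.1 MB.

5763.1 MB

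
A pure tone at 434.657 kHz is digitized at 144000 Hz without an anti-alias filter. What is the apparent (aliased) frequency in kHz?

Nyquist = 144,000/2 = 72,000 Hz; 434,657 Hz exceeds it.
Alias = |434,657 − 3×144,000| = |434,657 − 432,000| = 2,657 Hz = 2.657 kHz.

2.657 kHz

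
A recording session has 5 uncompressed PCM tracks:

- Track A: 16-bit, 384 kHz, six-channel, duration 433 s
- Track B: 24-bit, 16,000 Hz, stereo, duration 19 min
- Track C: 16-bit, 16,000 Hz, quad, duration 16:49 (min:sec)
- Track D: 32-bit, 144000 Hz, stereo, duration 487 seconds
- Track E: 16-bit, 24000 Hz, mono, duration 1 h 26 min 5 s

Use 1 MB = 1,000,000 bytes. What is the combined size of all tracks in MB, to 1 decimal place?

3042.8 MB

Track A: 384,000 × 433 × 2 × 6 = 1,995,264,000 bytes.
Track B: 19 min = 1,140 s; 16,000 × 1,140 × 3 × 2 = 109,440,000 bytes.
Track C: 16:49 (min:sec) = 1,009 s; 16,000 × 1,009 × 2 × 4 = 129,152,000 bytes.
Track D: 144,000 × 487 × 4 × 2 = 561,024,000 bytes.
Track E: 1 h 26 min 5 s = 5,165 s; 24,000 × 5,165 × 2 × 1 = 247,920,000 bytes.
Total = 3,042,800,000 bytes = 3042.8 MB.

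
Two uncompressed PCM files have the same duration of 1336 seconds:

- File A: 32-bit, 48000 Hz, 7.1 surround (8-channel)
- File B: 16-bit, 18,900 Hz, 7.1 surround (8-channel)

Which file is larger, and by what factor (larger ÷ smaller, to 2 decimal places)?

File A: 48,000 × 4 × 8 = 1,536,000 bytes/s.
File B: 18,900 × 2 × 8 = 302,400 bytes/s.
File A is larger; ratio = 2,052,096,000 / 404,006,400 = 5.08.

File A, by a factor of 5.08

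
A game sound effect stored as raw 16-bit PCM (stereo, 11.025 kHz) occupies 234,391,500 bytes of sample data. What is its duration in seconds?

Byte rate = 11,025 × 2 × 2 = 44,100 bytes/s.
Duration = 234,391,500 / 44,100 = 5,315 s.

5,315 seconds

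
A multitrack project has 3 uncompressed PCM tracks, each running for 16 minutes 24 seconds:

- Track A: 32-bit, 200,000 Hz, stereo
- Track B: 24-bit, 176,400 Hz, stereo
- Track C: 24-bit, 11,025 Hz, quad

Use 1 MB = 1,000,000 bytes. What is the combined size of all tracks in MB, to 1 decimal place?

16 minutes 24 seconds = 984 s.
Track A: 200,000 × 984 × 4 × 2 = 1,574,400,000 bytes.
Track B: 176,400 × 984 × 3 × 2 = 1,041,465,600 bytes.
Track C: 11,025 × 984 × 3 × 4 = 130,183,200 bytes.
Total = 2,746,048,800 bytes = 2746.0 MB.

2746.0 MB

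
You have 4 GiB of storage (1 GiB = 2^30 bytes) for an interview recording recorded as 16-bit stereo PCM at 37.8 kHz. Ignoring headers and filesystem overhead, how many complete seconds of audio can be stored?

28,405 seconds

Uncompressed byte rate = 37,800 × 2 × 2 = 151,200 bytes/s.
Capacity = 4 × 1,073,741,824 = 4,294,967,296 bytes.
4,294,967,296 / 151,200 ≈ 28405.87 s → 28,405 seconds.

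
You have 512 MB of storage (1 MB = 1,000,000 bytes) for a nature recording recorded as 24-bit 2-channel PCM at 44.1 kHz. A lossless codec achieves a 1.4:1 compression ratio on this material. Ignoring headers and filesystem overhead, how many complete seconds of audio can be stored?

Uncompressed byte rate = 44,100 × 3 × 2 = 264,600 bytes/s.
After 1.4:1 compression, effective rate ≈ 189000 bytes/s.
Capacity = 512 × 1,000,000 = 512,000,000 bytes.
512,000,000 / effective rate ≈ 2708.99 s → 2,708 seconds.

2,708 seconds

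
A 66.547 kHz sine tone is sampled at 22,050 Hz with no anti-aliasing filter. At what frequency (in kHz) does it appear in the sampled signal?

0.397 kHz

Nyquist = 22,050/2 = 11,025 Hz; 66,547 Hz exceeds it.
Alias = |66,547 − 3×22,050| = |66,547 − 66,150| = 397 Hz = 0.397 kHz.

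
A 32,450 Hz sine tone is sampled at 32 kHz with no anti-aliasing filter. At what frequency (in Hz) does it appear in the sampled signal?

450 Hz

Nyquist = 32,000/2 = 16,000 Hz; 32,450 Hz exceeds it.
Alias = |32,450 − 1×32,000| = |32,450 − 32,000| = 450 Hz.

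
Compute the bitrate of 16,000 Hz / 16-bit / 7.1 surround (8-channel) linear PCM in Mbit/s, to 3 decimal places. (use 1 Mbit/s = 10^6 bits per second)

2.048 Mbit/s

Bit rate = 16,000 × 16 × 8 = 2,048,000 bits/s.
= 2.048 Mbit/s.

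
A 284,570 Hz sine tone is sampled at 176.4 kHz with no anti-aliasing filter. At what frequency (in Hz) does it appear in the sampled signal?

68,230 Hz

Nyquist = 176,400/2 = 88,200 Hz; 284,570 Hz exceeds it.
Alias = |284,570 − 2×176,400| = |284,570 − 352,800| = 68,230 Hz.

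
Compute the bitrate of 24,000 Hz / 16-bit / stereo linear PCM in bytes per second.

96,000 bytes/s

Bit rate = 24,000 × 16 × 2 = 768,000 bits/s.
768,000 / 8 = 96,000 bytes/s.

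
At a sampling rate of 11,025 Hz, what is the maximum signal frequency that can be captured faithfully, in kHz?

Nyquist frequency = sample rate / 2 = 11,025 / 2 = 5.5125 kHz.

5.5125 kHz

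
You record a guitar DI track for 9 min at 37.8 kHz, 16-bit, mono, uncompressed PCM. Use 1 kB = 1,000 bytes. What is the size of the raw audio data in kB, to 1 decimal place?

40824.0 kB

Duration = 9 min = 540 s.
Bytes = 37,800 samples/s × 540 s × 2 bytes/sample × 1 ch = 40,824,000 bytes.
40,824,000 / 1,000 = 40824.0 kB.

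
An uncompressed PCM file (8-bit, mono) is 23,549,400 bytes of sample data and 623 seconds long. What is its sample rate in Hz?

Bytes = sample_rate × seconds × bytes_per_sample × channels.
sample_rate = 23,549,400 / (623 × 1 × 1) = 23,549,400 / 623 = 37,800 Hz.

37,800 Hz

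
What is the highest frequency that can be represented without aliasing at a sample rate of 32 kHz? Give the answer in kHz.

16 kHz

Nyquist frequency = sample rate / 2 = 32,000 / 2 = 16 kHz.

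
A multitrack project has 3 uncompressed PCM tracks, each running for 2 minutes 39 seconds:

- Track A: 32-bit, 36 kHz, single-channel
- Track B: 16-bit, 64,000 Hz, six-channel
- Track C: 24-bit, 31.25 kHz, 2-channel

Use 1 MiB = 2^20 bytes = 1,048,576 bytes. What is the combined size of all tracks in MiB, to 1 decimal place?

2 minutes 39 seconds = 159 s.
Track A: 36,000 × 159 × 4 × 1 = 22,896,000 bytes.
Track B: 64,000 × 159 × 2 × 6 = 122,112,000 bytes.
Track C: 31,250 × 159 × 3 × 2 = 29,812,500 bytes.
Total = 174,820,500 bytes = 166.7 MiB.

166.7 MiB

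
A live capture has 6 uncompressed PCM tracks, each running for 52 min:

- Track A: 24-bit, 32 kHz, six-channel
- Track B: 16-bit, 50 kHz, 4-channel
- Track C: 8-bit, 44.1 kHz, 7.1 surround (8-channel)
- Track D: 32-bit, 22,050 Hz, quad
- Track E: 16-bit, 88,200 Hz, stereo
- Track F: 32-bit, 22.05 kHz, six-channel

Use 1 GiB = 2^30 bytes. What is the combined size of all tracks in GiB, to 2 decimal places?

7.45 GiB

52 min = 3,120 s.
Track A: 32,000 × 3,120 × 3 × 6 = 1,797,120,000 bytes.
Track B: 50,000 × 3,120 × 2 × 4 = 1,248,000,000 bytes.
Track C: 44,100 × 3,120 × 1 × 8 = 1,100,736,000 bytes.
Track D: 22,050 × 3,120 × 4 × 4 = 1,100,736,000 bytes.
Track E: 88,200 × 3,120 × 2 × 2 = 1,100,736,000 bytes.
Track F: 22,050 × 3,120 × 4 × 6 = 1,651,104,000 bytes.
Total = 7,998,432,000 bytes = 7.45 GiB.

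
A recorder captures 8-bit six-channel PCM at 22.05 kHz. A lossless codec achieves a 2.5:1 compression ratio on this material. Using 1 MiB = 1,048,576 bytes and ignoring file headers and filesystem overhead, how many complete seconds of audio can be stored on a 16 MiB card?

317 seconds

Uncompressed byte rate = 22,050 × 1 × 6 = 132,300 bytes/s.
After 2.5:1 compression, effective rate ≈ 52920 bytes/s.
Capacity = 16 × 1,048,576 = 16,777,216 bytes.
16,777,216 / effective rate ≈ 317.03 s → 317 seconds.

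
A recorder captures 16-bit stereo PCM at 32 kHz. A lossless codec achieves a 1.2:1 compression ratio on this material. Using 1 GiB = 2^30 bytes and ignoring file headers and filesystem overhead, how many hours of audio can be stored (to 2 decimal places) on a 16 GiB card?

44.74 hours

Uncompressed byte rate = 32,000 × 2 × 2 = 128,000 bytes/s.
After 1.2:1 compression, effective rate ≈ 106666.67 bytes/s.
Capacity = 16 × 1,073,741,824 = 17,179,869,184 bytes.
17,179,869,184 / effective rate ≈ 161061.27 s → 44.74 hours.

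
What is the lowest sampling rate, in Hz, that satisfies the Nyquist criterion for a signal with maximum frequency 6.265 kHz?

12,530 Hz

Minimum sample rate = 2 × 6,265 Hz = 12,530 Hz.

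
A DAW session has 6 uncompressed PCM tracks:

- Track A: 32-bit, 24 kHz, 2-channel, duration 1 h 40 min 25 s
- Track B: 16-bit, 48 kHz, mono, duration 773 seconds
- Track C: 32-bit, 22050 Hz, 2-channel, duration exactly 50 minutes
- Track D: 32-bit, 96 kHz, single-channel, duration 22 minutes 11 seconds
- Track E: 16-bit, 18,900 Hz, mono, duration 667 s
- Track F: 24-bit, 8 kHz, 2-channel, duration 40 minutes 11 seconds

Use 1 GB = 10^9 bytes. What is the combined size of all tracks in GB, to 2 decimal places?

Track A: 1 h 40 min 25 s = 6,025 s; 24,000 × 6,025 × 4 × 2 = 1,156,800,000 bytes.
Track B: 48,000 × 773 × 2 × 1 = 74,208,000 bytes.
Track C: exactly 50 minutes = 3,000 s; 22,050 × 3,000 × 4 × 2 = 529,200,000 bytes.
Track D: 22 minutes 11 seconds = 1,331 s; 96,000 × 1,331 × 4 × 1 = 511,104,000 bytes.
Track E: 18,900 × 667 × 2 × 1 = 25,212,600 bytes.
Track F: 40 minutes 11 seconds = 2,411 s; 8,000 × 2,411 × 3 × 2 = 115,728,000 bytes.
Total = 2,412,252,600 bytes = 2.41 GB.

2.41 GB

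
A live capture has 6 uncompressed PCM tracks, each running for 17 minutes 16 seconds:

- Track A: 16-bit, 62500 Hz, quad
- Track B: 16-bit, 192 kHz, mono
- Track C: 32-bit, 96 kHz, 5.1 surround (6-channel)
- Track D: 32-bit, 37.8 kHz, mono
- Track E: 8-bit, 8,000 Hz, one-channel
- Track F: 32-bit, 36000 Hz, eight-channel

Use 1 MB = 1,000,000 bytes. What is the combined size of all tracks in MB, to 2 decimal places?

4661.17 MB

17 minutes 16 seconds = 1,036 s.
Track A: 62,500 × 1,036 × 2 × 4 = 518,000,000 bytes.
Track B: 192,000 × 1,036 × 2 × 1 = 397,824,000 bytes.
Track C: 96,000 × 1,036 × 4 × 6 = 2,386,944,000 bytes.
Track D: 37,800 × 1,036 × 4 × 1 = 156,643,200 bytes.
Track E: 8,000 × 1,036 × 1 × 1 = 8,288,000 bytes.
Track F: 36,000 × 1,036 × 4 × 8 = 1,193,472,000 bytes.
Total = 4,661,171,200 bytes = 4661.17 MB.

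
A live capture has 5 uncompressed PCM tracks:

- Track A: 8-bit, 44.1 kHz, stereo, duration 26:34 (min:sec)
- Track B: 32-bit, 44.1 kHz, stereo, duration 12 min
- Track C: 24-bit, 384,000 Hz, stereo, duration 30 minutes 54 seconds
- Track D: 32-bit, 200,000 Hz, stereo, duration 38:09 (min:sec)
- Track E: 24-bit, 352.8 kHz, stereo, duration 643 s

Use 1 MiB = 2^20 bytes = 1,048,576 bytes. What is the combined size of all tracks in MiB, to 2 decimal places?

Track A: 26:34 (min:sec) = 1,594 s; 44,100 × 1,594 × 1 × 2 = 140,590,800 bytes.
Track B: 12 min = 720 s; 44,100 × 720 × 4 × 2 = 254,016,000 bytes.
Track C: 30 minutes 54 seconds = 1,854 s; 384,000 × 1,854 × 3 × 2 = 4,271,616,000 bytes.
Track D: 38:09 (min:sec) = 2,289 s; 200,000 × 2,289 × 4 × 2 = 3,662,400,000 bytes.
Track E: 352,800 × 643 × 3 × 2 = 1,361,102,400 bytes.
Total = 9,689,725,200 bytes = 9240.84 MiB.

9240.84 MiB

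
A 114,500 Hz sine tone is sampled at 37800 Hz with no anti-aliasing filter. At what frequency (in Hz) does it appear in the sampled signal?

Nyquist = 37,800/2 = 18,900 Hz; 114,500 Hz exceeds it.
Alias = |114,500 − 3×37,800| = |114,500 − 113,400| = 1,100 Hz.

1,100 Hz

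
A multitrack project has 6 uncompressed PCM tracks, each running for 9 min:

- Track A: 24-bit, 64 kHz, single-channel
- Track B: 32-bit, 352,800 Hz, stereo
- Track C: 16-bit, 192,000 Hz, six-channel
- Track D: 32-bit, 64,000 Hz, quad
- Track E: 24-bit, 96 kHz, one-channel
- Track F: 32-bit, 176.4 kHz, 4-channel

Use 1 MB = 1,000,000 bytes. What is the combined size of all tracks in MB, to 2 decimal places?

9 min = 540 s.
Track A: 64,000 × 540 × 3 × 1 = 103,680,000 bytes.
Track B: 352,800 × 540 × 4 × 2 = 1,524,096,000 bytes.
Track C: 192,000 × 540 × 2 × 6 = 1,244,160,000 bytes.
Track D: 64,000 × 540 × 4 × 4 = 552,960,000 bytes.
Track E: 96,000 × 540 × 3 × 1 = 155,520,000 bytes.
Track F: 176,400 × 540 × 4 × 4 = 1,524,096,000 bytes.
Total = 5,104,512,000 bytes = 5104.51 MB.

5104.51 MB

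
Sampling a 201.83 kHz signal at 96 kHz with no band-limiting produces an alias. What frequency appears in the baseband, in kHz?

9.83 kHz

Nyquist = 96,000/2 = 48,000 Hz; 201,830 Hz exceeds it.
Alias = |201,830 − 2×96,000| = |201,830 − 192,000| = 9,830 Hz = 9.83 kHz.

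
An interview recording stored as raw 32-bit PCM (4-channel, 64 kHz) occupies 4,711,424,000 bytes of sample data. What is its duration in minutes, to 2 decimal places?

Byte rate = 64,000 × 4 × 4 = 1,024,000 bytes/s.
Duration = 4,711,424,000 / 1,024,000 = 4,601 s.
4,601 s / 60 = 76.68 minutes.

76.68 minutes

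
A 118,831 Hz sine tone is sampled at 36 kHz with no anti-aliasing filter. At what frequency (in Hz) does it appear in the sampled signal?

10,831 Hz

Nyquist = 36,000/2 = 18,000 Hz; 118,831 Hz exceeds it.
Alias = |118,831 − 3×36,000| = |118,831 − 108,000| = 10,831 Hz.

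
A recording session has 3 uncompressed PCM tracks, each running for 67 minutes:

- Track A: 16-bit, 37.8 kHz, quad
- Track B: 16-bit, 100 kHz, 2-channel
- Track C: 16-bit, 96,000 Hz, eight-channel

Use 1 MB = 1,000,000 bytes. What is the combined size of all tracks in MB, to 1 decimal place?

67 minutes = 4,020 s.
Track A: 37,800 × 4,020 × 2 × 4 = 1,215,648,000 bytes.
Track B: 100,000 × 4,020 × 2 × 2 = 1,608,000,000 bytes.
Track C: 96,000 × 4,020 × 2 × 8 = 6,174,720,000 bytes.
Total = 8,998,368,000 bytes = 8998.4 MB.

8998.4 MB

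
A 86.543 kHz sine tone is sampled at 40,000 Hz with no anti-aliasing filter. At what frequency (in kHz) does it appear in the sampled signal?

Nyquist = 40,000/2 = 20,000 Hz; 86,543 Hz exceeds it.
Alias = |86,543 − 2×40,000| = |86,543 − 80,000| = 6,543 Hz = 6.543 kHz.

6.543 kHz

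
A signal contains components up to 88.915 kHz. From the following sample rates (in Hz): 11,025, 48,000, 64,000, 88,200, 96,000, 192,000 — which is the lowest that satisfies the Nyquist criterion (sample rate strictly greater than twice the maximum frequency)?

Need sample rate > 2 × 88,915 = 177,830 Hz.
Lowest listed rate above 177,830 Hz is 192,000 Hz.

192,000 Hz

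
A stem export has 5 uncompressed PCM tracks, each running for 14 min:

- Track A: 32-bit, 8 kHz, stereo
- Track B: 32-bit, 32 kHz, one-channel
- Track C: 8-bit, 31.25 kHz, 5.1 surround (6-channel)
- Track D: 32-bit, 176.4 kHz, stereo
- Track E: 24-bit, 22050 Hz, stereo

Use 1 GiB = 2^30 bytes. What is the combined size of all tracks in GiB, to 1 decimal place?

1.5 GiB

14 min = 840 s.
Track A: 8,000 × 840 × 4 × 2 = 53,760,000 bytes.
Track B: 32,000 × 840 × 4 × 1 = 107,520,000 bytes.
Track C: 31,250 × 840 × 1 × 6 = 157,500,000 bytes.
Track D: 176,400 × 840 × 4 × 2 = 1,185,408,000 bytes.
Track E: 22,050 × 840 × 3 × 2 = 111,132,000 bytes.
Total = 1,615,320,000 bytes = 1.5 GiB.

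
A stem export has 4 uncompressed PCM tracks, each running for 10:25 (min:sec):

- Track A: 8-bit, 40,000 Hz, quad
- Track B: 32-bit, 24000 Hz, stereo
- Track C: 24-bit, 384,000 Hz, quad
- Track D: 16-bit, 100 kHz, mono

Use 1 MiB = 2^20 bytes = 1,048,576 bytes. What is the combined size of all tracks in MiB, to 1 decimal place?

10:25 (min:sec) = 625 s.
Track A: 40,000 × 625 × 1 × 4 = 100,000,000 bytes.
Track B: 24,000 × 625 × 4 × 2 = 120,000,000 bytes.
Track C: 384,000 × 625 × 3 × 4 = 2,880,000,000 bytes.
Track D: 100,000 × 625 × 2 × 1 = 125,000,000 bytes.
Total = 3,225,000,000 bytes = 3075.6 MiB.

3075.6 MiB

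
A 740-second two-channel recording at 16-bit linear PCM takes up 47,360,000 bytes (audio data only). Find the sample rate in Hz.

16,000 Hz

Bytes = sample_rate × seconds × bytes_per_sample × channels.
sample_rate = 47,360,000 / (740 × 2 × 2) = 47,360,000 / 2,960 = 16,000 Hz.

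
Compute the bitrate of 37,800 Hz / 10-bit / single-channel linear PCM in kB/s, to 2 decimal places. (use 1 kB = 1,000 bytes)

47.25 kB/s

Bit rate = 37,800 × 10 × 1 = 378,000 bits/s.
378,000 / 8 = 47,250 B/s = 47.25 kB/s.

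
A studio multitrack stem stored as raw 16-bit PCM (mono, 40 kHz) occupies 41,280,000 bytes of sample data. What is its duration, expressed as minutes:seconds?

8:36

Byte rate = 40,000 × 2 × 1 = 80,000 bytes/s.
Duration = 41,280,000 / 80,000 = 516 s.
516 s = 8:36.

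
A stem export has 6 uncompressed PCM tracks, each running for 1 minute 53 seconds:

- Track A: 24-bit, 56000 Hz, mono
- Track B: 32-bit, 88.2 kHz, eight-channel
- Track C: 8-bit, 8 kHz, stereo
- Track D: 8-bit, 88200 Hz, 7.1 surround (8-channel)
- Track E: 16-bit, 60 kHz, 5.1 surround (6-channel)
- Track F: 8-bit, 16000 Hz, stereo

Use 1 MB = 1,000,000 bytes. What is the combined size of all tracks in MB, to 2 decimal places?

504.43 MB

1 minute 53 seconds = 113 s.
Track A: 56,000 × 113 × 3 × 1 = 18,984,000 bytes.
Track B: 88,200 × 113 × 4 × 8 = 318,931,200 bytes.
Track C: 8,000 × 113 × 1 × 2 = 1,808,000 bytes.
Track D: 88,200 × 113 × 1 × 8 = 79,732,800 bytes.
Track E: 60,000 × 113 × 2 × 6 = 81,360,000 bytes.
Track F: 16,000 × 113 × 1 × 2 = 3,616,000 bytes.
Total = 504,432,000 bytes = 504.43 MB.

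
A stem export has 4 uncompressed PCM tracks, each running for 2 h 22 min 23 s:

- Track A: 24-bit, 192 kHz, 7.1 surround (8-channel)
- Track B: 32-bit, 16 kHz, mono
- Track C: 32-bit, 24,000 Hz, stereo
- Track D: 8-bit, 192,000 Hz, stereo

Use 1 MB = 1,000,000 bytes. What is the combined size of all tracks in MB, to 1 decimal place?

2 h 22 min 23 s = 8,543 s.
Track A: 192,000 × 8,543 × 3 × 8 = 39,366,144,000 bytes.
Track B: 16,000 × 8,543 × 4 × 1 = 546,752,000 bytes.
Track C: 24,000 × 8,543 × 4 × 2 = 1,640,256,000 bytes.
Track D: 192,000 × 8,543 × 1 × 2 = 3,280,512,000 bytes.
Total = 44,833,664,000 bytes = 44833.7 MB.

44833.7 MB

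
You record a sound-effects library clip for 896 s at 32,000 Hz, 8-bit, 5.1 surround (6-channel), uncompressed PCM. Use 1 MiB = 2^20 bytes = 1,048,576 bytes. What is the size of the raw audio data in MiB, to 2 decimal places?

164.06 MiB

Bytes = 32,000 samples/s × 896 s × 1 bytes/sample × 6 ch = 172,032,000 bytes.
172,032,000 / 1,048,576 = 164.06 MiB.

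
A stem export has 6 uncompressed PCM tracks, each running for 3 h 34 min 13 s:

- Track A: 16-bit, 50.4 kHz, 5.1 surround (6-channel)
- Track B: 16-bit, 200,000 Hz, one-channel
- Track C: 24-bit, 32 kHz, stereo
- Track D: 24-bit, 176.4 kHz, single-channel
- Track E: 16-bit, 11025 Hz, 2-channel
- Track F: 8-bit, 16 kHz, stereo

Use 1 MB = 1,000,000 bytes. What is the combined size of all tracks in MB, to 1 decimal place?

23162.4 MB

3 h 34 min 13 s = 12,853 s.
Track A: 50,400 × 12,853 × 2 × 6 = 7,773,494,400 bytes.
Track B: 200,000 × 12,853 × 2 × 1 = 5,141,200,000 bytes.
Track C: 32,000 × 12,853 × 3 × 2 = 2,467,776,000 bytes.
Track D: 176,400 × 12,853 × 3 × 1 = 6,801,807,600 bytes.
Track E: 11,025 × 12,853 × 2 × 2 = 566,817,300 bytes.
Track F: 16,000 × 12,853 × 1 × 2 = 411,296,000 bytes.
Total = 23,162,391,300 bytes = 23162.4 MB.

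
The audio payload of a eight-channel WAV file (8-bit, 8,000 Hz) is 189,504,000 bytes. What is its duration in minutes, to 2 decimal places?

49.35 minutes

Byte rate = 8,000 × 1 × 8 = 64,000 bytes/s.
Duration = 189,504,000 / 64,000 = 2,961 s.
2,961 s / 60 = 49.35 minutes.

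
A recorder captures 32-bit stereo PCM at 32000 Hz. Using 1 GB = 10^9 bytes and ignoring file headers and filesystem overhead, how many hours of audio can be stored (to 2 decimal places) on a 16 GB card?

17.36 hours

Uncompressed byte rate = 32,000 × 4 × 2 = 256,000 bytes/s.
Capacity = 16 × 1,000,000,000 = 16,000,000,000 bytes.
16,000,000,000 / 256,000 ≈ 62500 s → 17.36 hours.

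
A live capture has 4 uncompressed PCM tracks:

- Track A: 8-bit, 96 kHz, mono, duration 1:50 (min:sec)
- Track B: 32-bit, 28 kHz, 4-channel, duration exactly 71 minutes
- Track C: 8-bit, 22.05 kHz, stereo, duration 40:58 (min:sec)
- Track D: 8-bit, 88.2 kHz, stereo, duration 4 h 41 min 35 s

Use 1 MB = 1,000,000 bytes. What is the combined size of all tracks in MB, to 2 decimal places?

Track A: 1:50 (min:sec) = 110 s; 96,000 × 110 × 1 × 1 = 10,560,000 bytes.
Track B: exactly 71 minutes = 4,260 s; 28,000 × 4,260 × 4 × 4 = 1,908,480,000 bytes.
Track C: 40:58 (min:sec) = 2,458 s; 22,050 × 2,458 × 1 × 2 = 108,397,800 bytes.
Track D: 4 h 41 min 35 s = 16,895 s; 88,200 × 16,895 × 1 × 2 = 2,980,278,000 bytes.
Total = 5,007,715,800 bytes = 5007.72 MB.

5007.72 MB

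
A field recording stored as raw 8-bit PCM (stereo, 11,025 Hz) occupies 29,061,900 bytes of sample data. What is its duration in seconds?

Byte rate = 11,025 × 1 × 2 = 22,050 bytes/s.
Duration = 29,061,900 / 22,050 = 1,318 s.

1,318 seconds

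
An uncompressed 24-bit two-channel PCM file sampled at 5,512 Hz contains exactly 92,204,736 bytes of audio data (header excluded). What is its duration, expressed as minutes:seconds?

46:28

Byte rate = 5,512 × 3 × 2 = 33,072 bytes/s.
Duration = 92,204,736 / 33,072 = 2,788 s.
2,788 s = 46:28.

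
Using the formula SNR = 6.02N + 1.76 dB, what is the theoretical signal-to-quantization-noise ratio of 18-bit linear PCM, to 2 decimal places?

110.12 dB

6.02 × 18 + 1.76 = 110.12 dB.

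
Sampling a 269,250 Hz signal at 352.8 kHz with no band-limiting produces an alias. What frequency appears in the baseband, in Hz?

Nyquist = 352,800/2 = 176,400 Hz; 269,250 Hz exceeds it.
Alias = |269,250 − 1×352,800| = |269,250 − 352,800| = 83,550 Hz.

83,550 Hz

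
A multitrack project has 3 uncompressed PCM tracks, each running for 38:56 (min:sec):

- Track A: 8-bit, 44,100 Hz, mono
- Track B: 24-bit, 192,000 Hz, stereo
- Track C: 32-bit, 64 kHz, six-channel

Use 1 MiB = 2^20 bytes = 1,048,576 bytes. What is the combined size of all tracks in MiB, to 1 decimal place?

38:56 (min:sec) = 2,336 s.
Track A: 44,100 × 2,336 × 1 × 1 = 103,017,600 bytes.
Track B: 192,000 × 2,336 × 3 × 2 = 2,691,072,000 bytes.
Track C: 64,000 × 2,336 × 4 × 6 = 3,588,096,000 bytes.
Total = 6,382,185,600 bytes = 6086.5 MiB.

6086.5 MiB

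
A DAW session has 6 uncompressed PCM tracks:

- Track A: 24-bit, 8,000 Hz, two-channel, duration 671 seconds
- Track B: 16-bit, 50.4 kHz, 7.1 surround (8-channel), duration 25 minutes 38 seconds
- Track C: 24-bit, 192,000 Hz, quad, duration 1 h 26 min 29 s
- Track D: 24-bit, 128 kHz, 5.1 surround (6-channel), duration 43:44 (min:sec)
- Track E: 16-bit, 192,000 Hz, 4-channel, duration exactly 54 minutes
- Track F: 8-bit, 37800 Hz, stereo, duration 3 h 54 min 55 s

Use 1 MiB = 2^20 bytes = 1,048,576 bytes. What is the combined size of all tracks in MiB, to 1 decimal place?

Track A: 8,000 × 671 × 3 × 2 = 32,208,000 bytes.
Track B: 25 minutes 38 seconds = 1,538 s; 50,400 × 1,538 × 2 × 8 = 1,240,243,200 bytes.
Track C: 1 h 26 min 29 s = 5,189 s; 192,000 × 5,189 × 3 × 4 = 11,955,456,000 bytes.
Track D: 43:44 (min:sec) = 2,624 s; 128,000 × 2,624 × 3 × 6 = 6,045,696,000 bytes.
Track E: exactly 54 minutes = 3,240 s; 192,000 × 3,240 × 2 × 4 = 4,976,640,000 bytes.
Track F: 3 h 54 min 55 s = 14,095 s; 37,800 × 14,095 × 1 × 2 = 1,065,582,000 bytes.
Total = 25,315,825,200 bytes = 24143.1 MiB.

24143.1 MiB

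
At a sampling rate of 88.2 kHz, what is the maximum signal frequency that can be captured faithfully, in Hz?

44,100 Hz

Nyquist frequency = sample rate / 2 = 88,200 / 2 = 44,100 Hz.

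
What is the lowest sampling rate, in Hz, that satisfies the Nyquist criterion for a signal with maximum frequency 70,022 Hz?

140,044 Hz

Minimum sample rate = 2 × 70,022 Hz = 140,044 Hz.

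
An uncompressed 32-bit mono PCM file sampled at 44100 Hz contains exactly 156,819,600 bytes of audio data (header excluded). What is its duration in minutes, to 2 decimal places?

Byte rate = 44,100 × 4 × 1 = 176,400 bytes/s.
Duration = 156,819,600 / 176,400 = 889 s.
889 s / 60 = 14.82 minutes.

14.82 minutes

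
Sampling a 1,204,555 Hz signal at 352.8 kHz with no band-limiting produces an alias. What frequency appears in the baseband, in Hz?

146,155 Hz

Nyquist = 352,800/2 = 176,400 Hz; 1,204,555 Hz exceeds it.
Alias = |1,204,555 − 3×352,800| = |1,204,555 − 1,058,400| = 146,155 Hz.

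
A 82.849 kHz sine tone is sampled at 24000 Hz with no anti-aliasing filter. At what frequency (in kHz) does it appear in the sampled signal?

Nyquist = 24,000/2 = 12,000 Hz; 82,849 Hz exceeds it.
Alias = |82,849 − 3×24,000| = |82,849 − 72,000| = 10,849 Hz = 10.849 kHz.

10.849 kHz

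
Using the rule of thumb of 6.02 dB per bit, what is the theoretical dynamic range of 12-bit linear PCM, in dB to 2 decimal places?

12 × 6.02 = 72.24 dB.

72.24 dB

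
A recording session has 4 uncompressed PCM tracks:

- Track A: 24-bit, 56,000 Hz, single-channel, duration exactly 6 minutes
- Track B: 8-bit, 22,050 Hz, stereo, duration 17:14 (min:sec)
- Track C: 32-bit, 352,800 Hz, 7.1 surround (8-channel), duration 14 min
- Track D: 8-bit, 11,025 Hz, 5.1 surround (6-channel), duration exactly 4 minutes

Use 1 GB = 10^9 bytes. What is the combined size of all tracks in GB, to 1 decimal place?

Track A: exactly 6 minutes = 360 s; 56,000 × 360 × 3 × 1 = 60,480,000 bytes.
Track B: 17:14 (min:sec) = 1,034 s; 22,050 × 1,034 × 1 × 2 = 45,599,400 bytes.
Track C: 14 min = 840 s; 352,800 × 840 × 4 × 8 = 9,483,264,000 bytes.
Track D: exactly 4 minutes = 240 s; 11,025 × 240 × 1 × 6 = 15,876,000 bytes.
Total = 9,605,219,400 bytes = 9.6 GB.

9.6 GB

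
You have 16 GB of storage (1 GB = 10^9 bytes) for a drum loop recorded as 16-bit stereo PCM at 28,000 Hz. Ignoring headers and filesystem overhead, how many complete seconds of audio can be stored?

Uncompressed byte rate = 28,000 × 2 × 2 = 112,000 bytes/s.
Capacity = 16 × 1,000,000,000 = 16,000,000,000 bytes.
16,000,000,000 / 112,000 ≈ 142857.14 s → 142,857 seconds.

142,857 seconds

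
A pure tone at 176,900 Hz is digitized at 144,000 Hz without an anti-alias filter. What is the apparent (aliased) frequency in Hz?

Nyquist = 144,000/2 = 72,000 Hz; 176,900 Hz exceeds it.
Alias = |176,900 − 1×144,000| = |176,900 − 144,000| = 32,900 Hz.

32,900 Hz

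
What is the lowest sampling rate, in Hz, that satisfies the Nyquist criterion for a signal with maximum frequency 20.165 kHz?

Minimum sample rate = 2 × 20,165 Hz = 40,330 Hz.

40,330 Hz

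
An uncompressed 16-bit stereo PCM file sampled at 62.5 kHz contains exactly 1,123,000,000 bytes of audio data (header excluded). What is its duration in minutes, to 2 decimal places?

74.87 minutes

Byte rate = 62,500 × 2 × 2 = 250,000 bytes/s.
Duration = 1,123,000,000 / 250,000 = 4,492 s.
4,492 s / 60 = 74.87 minutes.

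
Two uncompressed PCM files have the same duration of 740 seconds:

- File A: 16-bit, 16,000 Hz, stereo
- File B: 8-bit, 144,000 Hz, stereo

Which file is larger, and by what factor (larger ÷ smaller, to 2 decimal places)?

File A: 16,000 × 2 × 2 = 64,000 bytes/s.
File B: 144,000 × 1 × 2 = 288,000 bytes/s.
File B is larger; ratio = 213,120,000 / 47,360,000 = 4.50.

File B, by a factor of 4.50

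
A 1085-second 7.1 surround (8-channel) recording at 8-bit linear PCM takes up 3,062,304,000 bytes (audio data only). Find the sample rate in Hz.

Bytes = sample_rate × seconds × bytes_per_sample × channels.
sample_rate = 3,062,304,000 / (1,085 × 1 × 8) = 3,062,304,000 / 8,680 = 352,800 Hz.

352,800 Hz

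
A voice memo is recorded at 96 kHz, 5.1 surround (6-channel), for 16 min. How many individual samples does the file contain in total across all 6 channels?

16 min = 960 s.
96,000 × 960 s × 6 ch = 552,960,000 samples.

552,960,000 samples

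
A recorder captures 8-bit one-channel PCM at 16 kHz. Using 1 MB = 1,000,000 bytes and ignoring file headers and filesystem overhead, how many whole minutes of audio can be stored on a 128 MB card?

133 minutes

Uncompressed byte rate = 16,000 × 1 × 1 = 16,000 bytes/s.
Capacity = 128 × 1,000,000 = 128,000,000 bytes.
128,000,000 / 16,000 ≈ 8000 s → 133 minutes.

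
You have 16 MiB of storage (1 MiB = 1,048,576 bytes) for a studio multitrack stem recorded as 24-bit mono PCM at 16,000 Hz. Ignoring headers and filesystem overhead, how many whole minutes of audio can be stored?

Uncompressed byte rate = 16,000 × 3 × 1 = 48,000 bytes/s.
Capacity = 16 × 1,048,576 = 16,777,216 bytes.
16,777,216 / 48,000 ≈ 349.53 s → 5 minutes.

5 minutes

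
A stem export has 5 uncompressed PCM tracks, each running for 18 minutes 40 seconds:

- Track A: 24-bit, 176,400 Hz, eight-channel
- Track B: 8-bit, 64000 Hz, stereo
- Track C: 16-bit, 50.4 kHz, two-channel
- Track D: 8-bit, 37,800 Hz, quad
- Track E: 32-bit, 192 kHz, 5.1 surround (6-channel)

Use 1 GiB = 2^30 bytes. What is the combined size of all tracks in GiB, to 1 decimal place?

9.7 GiB

18 minutes 40 seconds = 1,120 s.
Track A: 176,400 × 1,120 × 3 × 8 = 4,741,632,000 bytes.
Track B: 64,000 × 1,120 × 1 × 2 = 143,360,000 bytes.
Track C: 50,400 × 1,120 × 2 × 2 = 225,792,000 bytes.
Track D: 37,800 × 1,120 × 1 × 4 = 169,344,000 bytes.
Track E: 192,000 × 1,120 × 4 × 6 = 5,160,960,000 bytes.
Total = 10,441,088,000 bytes = 9.7 GiB.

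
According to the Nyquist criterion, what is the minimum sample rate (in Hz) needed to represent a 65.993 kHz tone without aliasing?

131,986 Hz

Minimum sample rate = 2 × 65,993 Hz = 131,986 Hz.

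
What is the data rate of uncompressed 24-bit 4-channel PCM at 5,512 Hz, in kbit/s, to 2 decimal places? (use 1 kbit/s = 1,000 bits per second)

Bit rate = 5,512 × 24 × 4 = 529,152 bits/s.
= 529.15 kbit/s.

529.15 kbit/s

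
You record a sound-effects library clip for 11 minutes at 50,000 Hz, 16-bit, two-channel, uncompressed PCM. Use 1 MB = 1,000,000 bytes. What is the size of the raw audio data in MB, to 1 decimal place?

132.0 MB

Duration = 11 minutes = 660 s.
Bytes = 50,000 samples/s × 660 s × 2 bytes/sample × 2 ch = 132,000,000 bytes.
132,000,000 / 1,000,000 = 132.0 MB.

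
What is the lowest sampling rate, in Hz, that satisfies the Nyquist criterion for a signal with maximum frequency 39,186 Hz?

78,372 Hz

Minimum sample rate = 2 × 39,186 Hz = 78,372 Hz.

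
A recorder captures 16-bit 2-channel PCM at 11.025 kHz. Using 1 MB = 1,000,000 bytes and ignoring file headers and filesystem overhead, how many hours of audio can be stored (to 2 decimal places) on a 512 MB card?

Uncompressed byte rate = 11,025 × 2 × 2 = 44,100 bytes/s.
Capacity = 512 × 1,000,000 = 512,000,000 bytes.
512,000,000 / 44,100 ≈ 11609.98 s → 3.22 hours.

3.22 hours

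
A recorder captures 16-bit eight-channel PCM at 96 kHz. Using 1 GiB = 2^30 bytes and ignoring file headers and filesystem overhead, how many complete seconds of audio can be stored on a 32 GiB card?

22,369 seconds

Uncompressed byte rate = 96,000 × 2 × 8 = 1,536,000 bytes/s.
Capacity = 32 × 1,073,741,824 = 34,359,738,368 bytes.
34,359,738,368 / 1,536,000 ≈ 22369.62 s → 22,369 seconds.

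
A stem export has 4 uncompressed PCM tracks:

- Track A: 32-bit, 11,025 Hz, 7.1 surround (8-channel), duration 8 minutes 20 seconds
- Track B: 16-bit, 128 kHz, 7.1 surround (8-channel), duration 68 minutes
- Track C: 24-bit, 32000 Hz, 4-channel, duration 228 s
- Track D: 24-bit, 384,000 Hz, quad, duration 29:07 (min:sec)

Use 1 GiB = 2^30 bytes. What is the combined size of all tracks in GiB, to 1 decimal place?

Track A: 8 minutes 20 seconds = 500 s; 11,025 × 500 × 4 × 8 = 176,400,000 bytes.
Track B: 68 minutes = 4,080 s; 128,000 × 4,080 × 2 × 8 = 8,355,840,000 bytes.
Track C: 32,000 × 228 × 3 × 4 = 87,552,000 bytes.
Track D: 29:07 (min:sec) = 1,747 s; 384,000 × 1,747 × 3 × 4 = 8,050,176,000 bytes.
Total = 16,669,968,000 bytes = 15.5 GiB.

15.5 GiB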